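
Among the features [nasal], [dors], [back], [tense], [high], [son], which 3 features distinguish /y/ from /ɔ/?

[high], [back], [tense]

The two segments share [−nasal], [+dorsal], [+sonorant]. The only features from the list on which they differ: /y/ is [+high] while /ɔ/ is [−high]; /y/ is [−back] while /ɔ/ is [+back]; /y/ is [+tense] while /ɔ/ is [−tense].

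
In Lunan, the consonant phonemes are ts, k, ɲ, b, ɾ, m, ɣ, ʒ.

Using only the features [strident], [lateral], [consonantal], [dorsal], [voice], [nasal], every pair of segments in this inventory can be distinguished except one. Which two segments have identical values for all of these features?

ɾ, b

On the given features, /ɾ/ and /b/ have an identical profile: [-strident], [-lateral], [+consonantal], [-dorsal], [+voice], [-nasal]. No other two segments in the inventory coincide on all 6 features. (They do differ in [sonorant], [labial] and [coronal], which are not among the given features.)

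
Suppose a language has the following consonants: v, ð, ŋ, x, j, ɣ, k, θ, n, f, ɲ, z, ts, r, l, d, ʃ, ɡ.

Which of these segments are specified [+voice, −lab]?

Eliminate segments failing any feature: /v/ is [+labial]; /x, k, θ, f, ts, ʃ/ are [−voice]. The remaining /ð, ŋ, j, ɣ, n, ɲ, z, r, l, d, ɡ/ satisfy [+voice], [−labial].

ð, ŋ, j, ɣ, n, ɲ, z, r, l, d, ɡ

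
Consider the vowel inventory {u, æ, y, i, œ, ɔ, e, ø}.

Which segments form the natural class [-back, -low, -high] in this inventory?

œ, e, ø

Checking each segment against [-back], [-low], [-high]: /œ/ (mid front rounded lax vowel), /e/ (mid front unrounded tense vowel), /ø/ (mid front rounded tense vowel) satisfy every feature; every other segment in the inventory fails at least one.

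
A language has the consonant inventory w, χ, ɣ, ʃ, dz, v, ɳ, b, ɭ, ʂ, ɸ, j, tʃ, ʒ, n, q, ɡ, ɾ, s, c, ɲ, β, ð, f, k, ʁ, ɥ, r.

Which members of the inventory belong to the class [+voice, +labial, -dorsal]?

v, b, β

Checking each segment against [+voice], [+labial], [-dorsal]: /v/ (voiced labiodental fricative), /b/ (voiced bilabial stop), /β/ (voiced bilabial fricative) satisfy every feature; every other segment in the inventory fails at least one.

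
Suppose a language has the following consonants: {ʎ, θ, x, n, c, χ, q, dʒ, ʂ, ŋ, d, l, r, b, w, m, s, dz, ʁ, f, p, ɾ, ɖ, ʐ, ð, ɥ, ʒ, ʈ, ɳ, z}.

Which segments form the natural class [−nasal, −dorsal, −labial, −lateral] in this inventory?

θ, dʒ, ʂ, d, r, s, dz, ɾ, ɖ, ʐ, ð, ʒ, ʈ, z

Checking each segment against [−nasal], [−dorsal], [−labial], [−lateral]: /θ/ (voiceless dental fricative), /dʒ/ (voiced postalveolar affricate), /ʂ/ (voiceless retroflex fricative), /d/ (voiced alveolar stop), /r/ (alveolar trill), /s/ (voiceless alveolar fricative), among others, satisfy every feature; every other segment in the inventory fails at least one.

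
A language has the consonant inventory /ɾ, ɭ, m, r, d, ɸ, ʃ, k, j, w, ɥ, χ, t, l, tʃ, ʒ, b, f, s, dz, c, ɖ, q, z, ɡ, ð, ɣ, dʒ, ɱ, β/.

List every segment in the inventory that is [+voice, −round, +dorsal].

j, ɡ, ɣ

The [+voice] segments are /ɾ, ɭ, m, r, d, j, w, ɥ, l, ʒ, b, dz, ɖ, z, ɡ, ð, ɣ, dʒ, ɱ, β/.
Intersecting with [−round] gives /ɾ, ɭ, m, r, d, j, l, ʒ, b, dz, ɖ, z, ɡ, ð, ɣ, dʒ, ɱ, β/.
Intersecting with [+dorsal] leaves /j, ɡ, ɣ/.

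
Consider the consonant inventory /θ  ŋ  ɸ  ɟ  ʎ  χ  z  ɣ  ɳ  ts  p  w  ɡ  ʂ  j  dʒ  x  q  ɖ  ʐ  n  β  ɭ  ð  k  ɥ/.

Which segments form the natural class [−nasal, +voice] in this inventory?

The [−nasal] segments are /θ, ɸ, ɟ, ʎ, χ, z, ɣ, ts, p, w, ɡ, ʂ, j, dʒ, x, q, ɖ, ʐ, β, ɭ, ð, k, ɥ/.
Of those, [+voice] leaves /ɟ, ʎ, z, ɣ, w, ɡ, j, dʒ, ɖ, ʐ, β, ɭ, ð, ɥ/.

ɟ, ʎ, z, ɣ, w, ɡ, j, dʒ, ɖ, ʐ, β, ɭ, ð, ɥ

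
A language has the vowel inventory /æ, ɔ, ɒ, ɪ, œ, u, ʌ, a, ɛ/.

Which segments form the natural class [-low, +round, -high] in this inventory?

Eliminate segments failing any feature: /æ, ɒ, a/ are [+low]; /ɪ, ʌ, ɛ/ are [-round]; /u/ is [+high]. The remaining /ɔ, œ/ satisfy [-low], [+round], [-high].

ɔ, œ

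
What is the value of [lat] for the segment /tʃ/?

/tʃ/ is the voiceless postalveolar affricate, hence [-lateral].

[-lateral]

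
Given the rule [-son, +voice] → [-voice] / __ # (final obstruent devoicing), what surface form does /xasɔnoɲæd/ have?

[xasɔnoɲæt]

/d/ satisfies [-son, +voice] and sits in __ #. The [-voice] counterpart of the voiced alveolar stop is /t/. Other segments in /xasɔnoɲæd/ either fail the structural description or are not in the environment, so the surface form is [xasɔnoɲæt].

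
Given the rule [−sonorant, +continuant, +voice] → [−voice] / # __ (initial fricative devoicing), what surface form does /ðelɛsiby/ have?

The only segment in the rule's environment that also matches [−sonorant, +continuant, +voice] is /ð/. Applying [−voice] turns the voiced dental fricative into /θ/ (voiceless dental fricative), giving [θelɛsiby].

[θelɛsiby]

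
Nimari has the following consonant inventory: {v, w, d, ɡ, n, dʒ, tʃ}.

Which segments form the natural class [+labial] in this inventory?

The feature [labial] marks segments articulated with one or both lips. In this inventory /v, w/ have that property, so they are [+labial]; /d, ɡ, n, dʒ, tʃ/ are [-labial].

v, w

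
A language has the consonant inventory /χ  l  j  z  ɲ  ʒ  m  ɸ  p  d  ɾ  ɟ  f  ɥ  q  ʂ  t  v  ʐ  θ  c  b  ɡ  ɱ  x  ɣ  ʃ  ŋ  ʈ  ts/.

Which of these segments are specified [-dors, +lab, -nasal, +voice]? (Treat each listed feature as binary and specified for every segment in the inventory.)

Eliminate segments failing any feature: /χ, j, ɲ, ɟ, ɥ, q, c, ɡ, x, ɣ, ŋ/ are [+dorsal]; /l, z, ʒ, d, ɾ, ʂ, t, ʐ, θ, ʃ, ʈ, ts/ are [-labial]; /m, ɱ/ are [+nasal]; /ɸ, p, f/ are [-voice]. The remaining /v, b/ satisfy [-dorsal], [+labial], [-nasal], [+voice].

v, b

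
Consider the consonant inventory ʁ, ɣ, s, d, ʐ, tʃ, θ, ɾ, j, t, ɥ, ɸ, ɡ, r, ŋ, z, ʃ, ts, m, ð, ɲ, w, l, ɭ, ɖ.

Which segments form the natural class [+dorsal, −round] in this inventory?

Eliminate segments failing any feature: /s, d, ʐ, tʃ, θ, ɾ, t, ɸ, r, z, ʃ, ts, m, ð, l, ɭ, ɖ/ are [−dorsal]; /ɥ, w/ are [+round]. The remaining /ʁ, ɣ, j, ɡ, ŋ, ɲ/ satisfy [+dorsal], [−round].

ʁ, ɣ, j, ɡ, ŋ, ɲ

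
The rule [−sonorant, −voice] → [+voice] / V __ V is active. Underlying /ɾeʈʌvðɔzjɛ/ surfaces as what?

[ɾeɖʌvðɔzjɛ]

/ʈ/ satisfies [−sonorant, −voice] and sits in V __ V. The [+voice] counterpart of the voiceless retroflex stop is /ɖ/. Other segments in /ɾeʈʌvðɔzjɛ/ either fail the structural description or are not in the environment, so the surface form is [ɾeɖʌvðɔzjɛ].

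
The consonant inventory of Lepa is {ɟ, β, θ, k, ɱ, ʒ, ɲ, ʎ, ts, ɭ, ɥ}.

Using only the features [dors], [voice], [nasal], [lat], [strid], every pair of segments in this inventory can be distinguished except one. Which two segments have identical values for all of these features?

/ɥ/ (labial-palatal glide) and /ɟ/ (voiced palatal stop) are both [+dorsal], [+voice], [−nasal], [−lateral], [−strident], so none of the listed features separates them. (They do differ in [sonorant], [continuant], [labial] and [round], which are not among the given features.) Every other pair in the inventory differs on at least one listed feature.

ɥ, ɟ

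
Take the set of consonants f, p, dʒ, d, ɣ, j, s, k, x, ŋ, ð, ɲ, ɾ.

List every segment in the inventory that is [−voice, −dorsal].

f, p, s

Eliminate segments failing any feature: /dʒ, d, ɣ, j, ŋ, ð, ɲ, ɾ/ are [+voice]; /k, x/ are [+dorsal]. The remaining /f, p, s/ satisfy [−voice], [−dorsal].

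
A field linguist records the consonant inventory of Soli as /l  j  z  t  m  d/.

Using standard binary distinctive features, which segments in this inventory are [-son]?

The feature [sonorant] marks segments produced without turbulent airflow (nasals, liquids, glides, vowels). In this inventory /z, t, d/ lack that property, so they are [-sonorant]; /l, j, m/ are [+sonorant].

z, t, d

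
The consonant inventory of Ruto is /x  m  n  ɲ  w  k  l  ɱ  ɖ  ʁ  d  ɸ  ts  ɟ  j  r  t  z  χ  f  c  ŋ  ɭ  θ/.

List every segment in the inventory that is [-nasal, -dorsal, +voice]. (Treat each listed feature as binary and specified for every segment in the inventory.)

l, ɖ, d, r, z, ɭ

Eliminate segments failing any feature: /x, w, k, ʁ, ɟ, j, χ, c/ are [+dorsal]; /m, n, ɲ, ɱ, ŋ/ are [+nasal]; /ɸ, ts, t, f, θ/ are [-voice]. The remaining /l, ɖ, d, r, z, ɭ/ satisfy [-nasal], [-dorsal], [+voice].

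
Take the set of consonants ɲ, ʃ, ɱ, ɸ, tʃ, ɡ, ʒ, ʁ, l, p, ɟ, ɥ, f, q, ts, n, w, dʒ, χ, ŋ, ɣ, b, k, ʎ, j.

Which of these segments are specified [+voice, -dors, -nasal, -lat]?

ʒ, dʒ, b

Checking each segment against [+voice], [-dorsal], [-nasal], [-lateral]: /ʒ/ (voiced postalveolar fricative), /dʒ/ (voiced postalveolar affricate), /b/ (voiced bilabial stop) satisfy every feature; every other segment in the inventory fails at least one.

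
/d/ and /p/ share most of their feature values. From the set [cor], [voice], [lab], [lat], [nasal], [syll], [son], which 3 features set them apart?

[voice], [labial], [coronal]

The two segments share [−lateral], [−nasal], [−syllabic], [−sonorant]. The only features from the list on which they differ: /d/ is [+voice] while /p/ is [−voice]; /d/ is [−labial] while /p/ is [+labial]; /d/ is [+coronal] while /p/ is [−coronal].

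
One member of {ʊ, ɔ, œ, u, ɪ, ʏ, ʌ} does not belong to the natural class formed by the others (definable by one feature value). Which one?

u

[tense] groups all but one: /ʏ, ɔ, ʊ, ʌ, œ, ɪ/ share [−tense] while /u/ (high back rounded tense vowel) alone is [+tense]. Removing any other segment would not leave a single-feature class that excludes it.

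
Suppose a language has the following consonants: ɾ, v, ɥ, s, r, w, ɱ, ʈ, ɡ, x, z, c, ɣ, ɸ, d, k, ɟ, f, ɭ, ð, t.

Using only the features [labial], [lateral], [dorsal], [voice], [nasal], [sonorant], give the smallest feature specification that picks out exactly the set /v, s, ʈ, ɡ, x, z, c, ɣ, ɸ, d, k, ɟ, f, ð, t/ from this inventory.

[-sonorant]

Every target segment is [-sonorant] and no other inventory member is, so one feature is enough.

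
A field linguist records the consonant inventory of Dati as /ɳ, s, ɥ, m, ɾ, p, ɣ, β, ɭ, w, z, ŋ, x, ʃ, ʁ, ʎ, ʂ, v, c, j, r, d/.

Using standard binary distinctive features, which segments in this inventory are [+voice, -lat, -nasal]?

ɥ, ɾ, ɣ, β, w, z, ʁ, v, j, r, d

Eliminate segments failing any feature: /ɳ, m, ŋ/ are [+nasal]; /s, p, x, ʃ, ʂ, c/ are [-voice]; /ɭ, ʎ/ are [+lateral]. The remaining /ɥ, ɾ, ɣ, β, w, z, ʁ, v, j, r, d/ satisfy [+voice], [-lateral], [-nasal].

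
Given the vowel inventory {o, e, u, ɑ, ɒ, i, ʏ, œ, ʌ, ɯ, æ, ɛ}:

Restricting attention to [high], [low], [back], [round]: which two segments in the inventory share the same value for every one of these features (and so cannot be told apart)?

ɛ, e

Both /ɛ/ and /e/ are [-high], [-low], [-back], [-round]. Since the list omits [tense] — which does distinguish the mid front unrounded lax vowel from the mid front unrounded tense vowel — this pair collapses; all other pairs remain distinct.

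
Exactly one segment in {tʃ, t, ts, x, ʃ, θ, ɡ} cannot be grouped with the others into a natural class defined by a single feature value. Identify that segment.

The remaining segments after removing /ɡ/ share [-voice]; /ɡ/ (voiced velar stop) is [+voice]. For every other candidate removal, the leftover set fails to share any single feature value that the removed segment lacks.

ɡ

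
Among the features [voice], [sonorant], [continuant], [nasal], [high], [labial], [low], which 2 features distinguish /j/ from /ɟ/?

[sonorant], [continuant]

/j/ (palatal glide) and /ɟ/ (voiced palatal stop) agree on [+voice], [−nasal], [+high], [−labial], [−low]. They differ on [sonorant] (/j/ [+], /ɟ/ [−]), [continuant] (/j/ [+], /ɟ/ [−]).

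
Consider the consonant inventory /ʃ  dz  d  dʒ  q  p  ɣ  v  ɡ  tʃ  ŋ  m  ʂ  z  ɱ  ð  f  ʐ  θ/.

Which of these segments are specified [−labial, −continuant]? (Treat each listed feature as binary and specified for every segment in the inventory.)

Checking each segment against [−labial], [−continuant]: /dz/ (voiced alveolar affricate), /d/ (voiced alveolar stop), /dʒ/ (voiced postalveolar affricate), /q/ (voiceless uvular stop), /ɡ/ (voiced velar stop), /tʃ/ (voiceless postalveolar affricate), among others, satisfy every feature; every other segment in the inventory fails at least one.

dz, d, dʒ, q, ɡ, tʃ, ŋ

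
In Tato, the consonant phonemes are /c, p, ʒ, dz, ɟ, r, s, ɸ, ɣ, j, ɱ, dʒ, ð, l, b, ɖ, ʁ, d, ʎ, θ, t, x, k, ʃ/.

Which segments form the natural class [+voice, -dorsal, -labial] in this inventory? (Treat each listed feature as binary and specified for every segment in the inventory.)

Among the inventory, the [+voice] segments are /ʒ, dz, ɟ, r, ɣ, j, ɱ, dʒ, ð, l, b, ɖ, ʁ, d, ʎ/.
Among these, [-dorsal] gives /ʒ, dz, r, ɱ, dʒ, ð, l, b, ɖ, d/.
Among these, [-labial] leaves /ʒ, dz, r, dʒ, ð, l, ɖ, d/.

ʒ, dz, r, dʒ, ð, l, ɖ, d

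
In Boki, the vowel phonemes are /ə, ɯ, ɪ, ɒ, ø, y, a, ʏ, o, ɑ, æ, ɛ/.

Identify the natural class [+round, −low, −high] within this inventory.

ø, o

First, the [+round] segments are /ɒ, ø, y, ʏ, o/.
Then [−low] gives /ø, y, ʏ, o/.
Of those, [−high] leaves /ø, o/.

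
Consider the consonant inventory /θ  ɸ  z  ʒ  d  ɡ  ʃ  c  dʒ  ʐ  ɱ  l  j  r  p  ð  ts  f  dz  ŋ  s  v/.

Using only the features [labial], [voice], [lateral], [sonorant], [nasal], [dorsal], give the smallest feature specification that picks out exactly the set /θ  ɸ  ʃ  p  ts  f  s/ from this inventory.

Every target segment is [−voice], [−dorsal]; each remaining inventory member fails at least one of these. Each conjunct is needed — [−dorsal] alone would also admit /z, ʒ, d, dʒ, …/; [−voice] alone would also admit /c/ — and no other single listed feature has exactly this extension, so two is the minimum.

[−voice, −dorsal]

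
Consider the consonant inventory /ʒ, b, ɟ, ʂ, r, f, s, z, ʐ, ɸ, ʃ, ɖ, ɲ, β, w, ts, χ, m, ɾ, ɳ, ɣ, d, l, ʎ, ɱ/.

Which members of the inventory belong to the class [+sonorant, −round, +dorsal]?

First, the [+sonorant] segments are /r, ɲ, w, m, ɾ, ɳ, l, ʎ, ɱ/.
Within that set, [−round] gives /r, ɲ, m, ɾ, ɳ, l, ʎ, ɱ/.
Then [+dorsal] leaves /ɲ, ʎ/.

ɲ, ʎ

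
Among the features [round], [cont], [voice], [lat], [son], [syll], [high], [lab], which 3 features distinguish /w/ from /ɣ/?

[sonorant], [labial], [round]

/w/ (labial-velar glide) and /ɣ/ (voiced velar fricative) agree on [+continuant], [+voice], [−lateral], [−syllabic], [+high]. They differ on [sonorant] (/w/ [+], /ɣ/ [−]), [labial] (/w/ [+], /ɣ/ [−]), [round] (/w/ [+], /ɣ/ [−]).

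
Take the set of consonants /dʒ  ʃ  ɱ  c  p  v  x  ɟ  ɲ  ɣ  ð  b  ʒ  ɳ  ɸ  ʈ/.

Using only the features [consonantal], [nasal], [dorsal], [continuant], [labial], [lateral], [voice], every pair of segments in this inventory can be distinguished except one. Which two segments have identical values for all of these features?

Both /ʒ/ and /ð/ are [+consonantal], [−nasal], [−dorsal], [+continuant], [−labial], [−lateral], [+voice]. Since the list omits [strident] and [anterior] — which do distinguish the voiced postalveolar fricative from the voiced dental fricative — this pair collapses; all other pairs remain distinct.

ʒ, ð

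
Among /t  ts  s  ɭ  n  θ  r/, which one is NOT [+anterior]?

ɭ

/ɭ/ is the retroflex lateral approximant, which is [−anterior]; the rest — /ts, t, θ, s, n, r/ — are [+anterior].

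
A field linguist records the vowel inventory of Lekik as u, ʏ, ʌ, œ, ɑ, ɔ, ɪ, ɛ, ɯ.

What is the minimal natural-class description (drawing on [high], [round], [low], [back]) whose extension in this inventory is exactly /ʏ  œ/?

The class [−back], [+round] has exactly /ʏ, œ/ as its extension in this inventory. No smaller conjunction from the listed features achieves this: [+round] alone would also admit /u, ɔ/; [−back] alone would also admit /ɪ, ɛ/; and checking the remaining single features turns up none with this extension.

[−back, +round]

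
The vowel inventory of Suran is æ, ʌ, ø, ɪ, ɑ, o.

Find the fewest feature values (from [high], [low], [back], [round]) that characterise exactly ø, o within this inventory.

The target set is precisely the extension of [+round] in this inventory.

[+round]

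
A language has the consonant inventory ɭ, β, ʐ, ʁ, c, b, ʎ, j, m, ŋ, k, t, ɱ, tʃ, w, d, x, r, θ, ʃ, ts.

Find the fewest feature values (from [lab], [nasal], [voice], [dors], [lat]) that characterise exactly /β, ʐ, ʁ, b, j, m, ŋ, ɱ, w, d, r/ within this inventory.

[+voice, -lat]

/β, ʐ, ʁ, b, j, m, ŋ, ɱ, w, d, r/ are all [+voice], [-lateral], and no other segment in the inventory matches both values. Dropping any one of them over-generates: [-lateral] alone would also admit /c, k, t, tʃ, …/; [+voice] alone would also admit /ɭ, ʎ/. No other single listed feature picks out exactly this set either, so fewer than two features will not do.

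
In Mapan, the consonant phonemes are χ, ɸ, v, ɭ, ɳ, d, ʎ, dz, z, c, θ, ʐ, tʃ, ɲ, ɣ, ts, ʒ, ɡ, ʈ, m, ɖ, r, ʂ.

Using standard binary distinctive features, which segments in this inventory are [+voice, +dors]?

ʎ, ɲ, ɣ, ɡ

Checking each segment against [+voice], [+dorsal]: /ʎ/ (palatal lateral approximant), /ɲ/ (palatal nasal), /ɣ/ (voiced velar fricative), /ɡ/ (voiced velar stop) satisfy every feature; every other segment in the inventory fails at least one.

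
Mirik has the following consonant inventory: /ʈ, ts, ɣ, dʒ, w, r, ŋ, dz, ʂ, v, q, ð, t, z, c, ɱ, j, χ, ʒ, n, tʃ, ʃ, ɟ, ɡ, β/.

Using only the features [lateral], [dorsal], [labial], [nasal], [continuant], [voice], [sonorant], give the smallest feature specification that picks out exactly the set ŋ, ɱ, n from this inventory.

[+nasal]

The target set is precisely the extension of [+nasal] in this inventory.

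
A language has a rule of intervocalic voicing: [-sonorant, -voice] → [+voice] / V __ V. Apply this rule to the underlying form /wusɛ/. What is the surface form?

/s/ satisfies [-sonorant, -voice] and sits in V __ V. The [+voice] counterpart of the voiceless alveolar fricative is /z/. Other segments in /wusɛ/ either fail the structural description or are not in the environment, so the surface form is [wuzɛ].

[wuzɛ]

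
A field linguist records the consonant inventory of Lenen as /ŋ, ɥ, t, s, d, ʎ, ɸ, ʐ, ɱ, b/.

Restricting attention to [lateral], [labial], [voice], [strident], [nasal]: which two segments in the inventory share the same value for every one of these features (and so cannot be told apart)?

b, ɥ

Both /b/ and /ɥ/ are [-lateral], [+labial], [+voice], [-strident], [-nasal]. Since the list omits [sonorant], [continuant], [round] and [dorsal] — which do distinguish the voiced bilabial stop from the labial-palatal glide — this pair collapses; all other pairs remain distinct.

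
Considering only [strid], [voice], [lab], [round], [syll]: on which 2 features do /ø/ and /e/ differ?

/ø/ (mid front rounded tense vowel) and /e/ (mid front unrounded tense vowel) agree on [−strident], [+voice], [+syllabic]. They differ on [labial] (/ø/ [+], /e/ [−]), [round] (/ø/ [+], /e/ [−]).

[labial], [round]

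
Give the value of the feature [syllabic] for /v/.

/v/ is the voiced labiodental fricative, hence [−syllabic].

[−syllabic]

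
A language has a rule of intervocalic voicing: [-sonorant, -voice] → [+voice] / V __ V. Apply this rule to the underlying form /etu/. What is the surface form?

Only /t/ occurs between two vowels (/e/ __ /u/) and matches the structural description. It is a voiceless alveolar stop, so [-sonorant, -voice] holds; changing it to [+voice] with all other features held fixed yields /d/ (voiced alveolar stop). No other segment meets both the structural description and the environment, so the output is [edu].

[edu]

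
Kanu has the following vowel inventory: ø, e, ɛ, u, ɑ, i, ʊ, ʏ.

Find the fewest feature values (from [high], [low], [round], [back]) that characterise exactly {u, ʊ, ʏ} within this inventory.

[+high, +round]

The class [+high], [+round] has exactly /u, ʊ, ʏ/ as its extension in this inventory. No smaller conjunction from the listed features achieves this: [+round] alone would also admit /ø/; [+high] alone would also admit /i/; and checking the remaining single features turns up none with this extension.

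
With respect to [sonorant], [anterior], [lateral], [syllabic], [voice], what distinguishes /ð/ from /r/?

[sonorant]

/ð/ is the voiced dental fricative and /r/ is the alveolar trill. Both are [+anterior], [-lateral], [-syllabic], [+voice]. /ð/ is [-sonorant] while /r/ is [+sonorant], so the distinguishing feature is [sonorant].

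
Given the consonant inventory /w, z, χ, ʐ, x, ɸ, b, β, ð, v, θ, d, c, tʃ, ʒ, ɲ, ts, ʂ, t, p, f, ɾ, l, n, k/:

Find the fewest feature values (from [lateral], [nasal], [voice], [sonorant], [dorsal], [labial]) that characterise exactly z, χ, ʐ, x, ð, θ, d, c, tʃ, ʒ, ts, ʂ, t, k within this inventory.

/z, χ, ʐ, x, ð, θ, d, c, tʃ, ʒ, ts, ʂ, t, k/ are all [−sonorant], [−labial], and no other segment in the inventory matches both values. Dropping any one of them over-generates: [−labial] alone would also admit /ɲ, ɾ, l, n/; [−sonorant] alone would also admit /ɸ, b, β, v, …/. No other single listed feature picks out exactly this set either, so fewer than two features will not do.

[−sonorant, −labial]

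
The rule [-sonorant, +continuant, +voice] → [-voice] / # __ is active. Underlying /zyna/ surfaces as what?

[syna]

The only segment in the rule's environment that also matches [-sonorant, +continuant, +voice] is /z/. Applying [-voice] turns the voiced alveolar fricative into /s/ (voiceless alveolar fricative), giving [syna].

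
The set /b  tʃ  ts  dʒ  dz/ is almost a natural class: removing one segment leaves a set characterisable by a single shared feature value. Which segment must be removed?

b

/dz, dʒ, tʃ, ts/ are all [+delayed release], but /b/ (voiced bilabial stop) is [-delayed release]. No other single segment can be removed to leave a set sharing one feature value that the removed segment lacks, so /b/ is the odd one out.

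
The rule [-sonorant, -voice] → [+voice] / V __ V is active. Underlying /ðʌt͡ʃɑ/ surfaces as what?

[ðʌd͡ʒɑ]

/t͡ʃ/ satisfies [-sonorant, -voice] and sits in V __ V. The [+voice] counterpart of the voiceless postalveolar affricate is /d͡ʒ/. Other segments in /ðʌt͡ʃɑ/ either fail the structural description or are not in the environment, so the surface form is [ðʌd͡ʒɑ].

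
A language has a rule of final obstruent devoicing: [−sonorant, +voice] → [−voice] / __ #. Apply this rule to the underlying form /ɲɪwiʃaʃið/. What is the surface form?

[ɲɪwiʃaʃiθ]

/ð/ satisfies [−sonorant, +voice] and sits in __ #. The [−voice] counterpart of the voiced dental fricative is /θ/. Other segments in /ɲɪwiʃaʃið/ either fail the structural description or are not in the environment, so the surface form is [ɲɪwiʃaʃiθ].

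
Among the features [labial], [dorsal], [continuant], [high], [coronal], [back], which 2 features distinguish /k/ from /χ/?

[continuant], [high]

/k/ (voiceless velar stop) and /χ/ (voiceless uvular fricative) agree on [−labial], [+dorsal], [−coronal], [+back]. They differ on [continuant] (/k/ [−], /χ/ [+]), [high] (/k/ [+], /χ/ [−]).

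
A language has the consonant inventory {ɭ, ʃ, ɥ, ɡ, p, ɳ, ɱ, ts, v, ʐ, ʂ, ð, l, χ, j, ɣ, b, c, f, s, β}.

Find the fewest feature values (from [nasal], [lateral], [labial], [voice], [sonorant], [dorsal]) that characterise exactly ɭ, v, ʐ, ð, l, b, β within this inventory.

[+voice, −nasal, −dorsal]

/ɭ, v, ʐ, ð, l, b, β/ are all [+voice], [−nasal], [−dorsal], and no other segment in the inventory matches all three values. Dropping any one of them over-generates: [−nasal, −dorsal] alone would also admit /ʃ, p, ts, ʂ, …/; [+voice, −dorsal] alone would also admit /ɳ, ɱ/; [+voice, −nasal] alone would also admit /ɥ, ɡ, j, ɣ/. No other combination of two listed features picks out exactly this set either, so fewer than three features will not do.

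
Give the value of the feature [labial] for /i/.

/i/ is the high front unrounded tense vowel, hence [−labial].

[−labial]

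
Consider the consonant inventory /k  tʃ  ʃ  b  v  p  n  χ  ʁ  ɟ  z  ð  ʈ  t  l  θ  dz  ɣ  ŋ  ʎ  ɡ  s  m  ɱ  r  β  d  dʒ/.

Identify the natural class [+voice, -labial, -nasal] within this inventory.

ʁ, ɟ, z, ð, l, dz, ɣ, ʎ, ɡ, r, d, dʒ

The [+voice] segments are /b, v, n, ʁ, ɟ, z, ð, l, dz, ɣ, ŋ, ʎ, ɡ, m, ɱ, r, β, d, dʒ/.
Within that set, [-labial] gives /n, ʁ, ɟ, z, ð, l, dz, ɣ, ŋ, ʎ, ɡ, r, d, dʒ/.
Within that set, [-nasal] leaves /ʁ, ɟ, z, ð, l, dz, ɣ, ʎ, ɡ, r, d, dʒ/.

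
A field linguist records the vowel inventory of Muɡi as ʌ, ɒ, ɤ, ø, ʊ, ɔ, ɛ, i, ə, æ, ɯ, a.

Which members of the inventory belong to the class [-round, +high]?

Checking each segment against [-round], [+high]: /i/ (high front unrounded tense vowel), /ɯ/ (high back unrounded vowel) satisfy every feature; every other segment in the inventory fails at least one.

i, ɯ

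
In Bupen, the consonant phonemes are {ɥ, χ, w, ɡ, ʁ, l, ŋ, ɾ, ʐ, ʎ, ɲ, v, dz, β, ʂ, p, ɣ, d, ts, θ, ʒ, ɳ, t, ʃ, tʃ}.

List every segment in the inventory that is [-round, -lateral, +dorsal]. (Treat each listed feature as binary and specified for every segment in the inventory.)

χ, ɡ, ʁ, ŋ, ɲ, ɣ

Checking each segment against [-round], [-lateral], [+dorsal]: /χ/ (voiceless uvular fricative), /ɡ/ (voiced velar stop), /ʁ/ (voiced uvular fricative), /ŋ/ (velar nasal), /ɲ/ (palatal nasal), /ɣ/ (voiced velar fricative) satisfy every feature; every other segment in the inventory fails at least one.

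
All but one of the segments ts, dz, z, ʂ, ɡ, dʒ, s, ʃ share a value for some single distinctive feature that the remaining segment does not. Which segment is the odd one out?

ɡ

[strident] (equivalently [coronal], [dorsal]) groups all but one: /ts, s, z, dʒ, ʃ, dz, ʂ/ share [+strident] while /ɡ/ (voiced velar stop) alone is [−strident]. Removing any other segment would not leave a single-feature class that excludes it.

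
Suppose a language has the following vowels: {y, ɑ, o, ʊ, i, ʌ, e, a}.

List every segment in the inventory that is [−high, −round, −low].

Eliminate segments failing any feature: /y, ʊ, i/ are [+high]; /ɑ, a/ are [+low]; /o/ is [+round]. The remaining /ʌ, e/ satisfy [−high], [−round], [−low].

ʌ, e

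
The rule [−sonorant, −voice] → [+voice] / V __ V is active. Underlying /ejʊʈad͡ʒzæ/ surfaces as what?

[ejʊɖad͡ʒzæ]

Only /ʈ/ occurs between two vowels (/ʊ/ __ /a/) and matches the structural description. It is a voiceless retroflex stop, so [−sonorant, −voice] holds; changing it to [+voice] with all other features held fixed yields /ɖ/ (voiced retroflex stop). No other segment meets both the structural description and the environment, so the output is [ejʊɖad͡ʒzæ].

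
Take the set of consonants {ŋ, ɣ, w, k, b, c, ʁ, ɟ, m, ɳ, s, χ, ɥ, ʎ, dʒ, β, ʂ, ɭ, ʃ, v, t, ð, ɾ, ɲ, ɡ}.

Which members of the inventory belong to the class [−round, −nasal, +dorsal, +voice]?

Checking each segment against [−round], [−nasal], [+dorsal], [+voice]: /ɣ/ (voiced velar fricative), /ʁ/ (voiced uvular fricative), /ɟ/ (voiced palatal stop), /ʎ/ (palatal lateral approximant), /ɡ/ (voiced velar stop) satisfy every feature; every other segment in the inventory fails at least one.

ɣ, ʁ, ɟ, ʎ, ɡ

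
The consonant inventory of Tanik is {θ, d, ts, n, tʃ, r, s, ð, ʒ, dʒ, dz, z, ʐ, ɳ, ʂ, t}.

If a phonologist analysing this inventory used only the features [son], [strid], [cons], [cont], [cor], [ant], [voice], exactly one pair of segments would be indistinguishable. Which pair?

Both /ʒ/ and /ʐ/ are [-sonorant], [+strident], [+consonantal], [+continuant], [+coronal], [-anterior], [+voice]. Since the list omits [distributed] — which does distinguish the voiced postalveolar fricative from the voiced retroflex fricative — this pair collapses; all other pairs remain distinct.

ʒ, ʐ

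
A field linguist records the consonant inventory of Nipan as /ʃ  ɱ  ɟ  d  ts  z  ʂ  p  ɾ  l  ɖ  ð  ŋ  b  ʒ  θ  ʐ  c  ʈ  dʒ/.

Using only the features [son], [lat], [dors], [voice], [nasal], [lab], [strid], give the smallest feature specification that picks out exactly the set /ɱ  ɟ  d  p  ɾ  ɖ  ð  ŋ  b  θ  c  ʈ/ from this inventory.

[−strid, −lat]

The class [−strident], [−lateral] has exactly /ɱ, ɟ, d, p, ɾ, ɖ, ð, ŋ, b, θ, c, ʈ/ as its extension in this inventory. No smaller conjunction from the listed features achieves this: [−lateral] alone would also admit /ʃ, ts, z, ʂ, …/; [−strident] alone would also admit /l/; and checking the remaining single features turns up none with this extension.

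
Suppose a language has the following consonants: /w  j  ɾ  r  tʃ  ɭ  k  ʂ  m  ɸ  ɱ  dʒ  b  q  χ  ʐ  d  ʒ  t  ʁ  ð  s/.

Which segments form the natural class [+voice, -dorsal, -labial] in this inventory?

ɾ, r, ɭ, dʒ, ʐ, d, ʒ, ð

Eliminate segments failing any feature: /w, j, ʁ/ are [+dorsal]; /tʃ, k, ʂ, ɸ, q, χ, t, s/ are [-voice]; /m, ɱ, b/ are [+labial]. The remaining /ɾ, r, ɭ, dʒ, ʐ, d, ʒ, ð/ satisfy [+voice], [-dorsal], [-labial].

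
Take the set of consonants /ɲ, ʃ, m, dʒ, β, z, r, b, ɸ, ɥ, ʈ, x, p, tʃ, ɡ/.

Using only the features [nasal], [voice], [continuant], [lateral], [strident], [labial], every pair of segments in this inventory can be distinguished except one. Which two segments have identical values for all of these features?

ɥ, β

/ɥ/ (labial-palatal glide) and /β/ (voiced bilabial fricative) are both [−nasal], [+voice], [+continuant], [−lateral], [−strident], [+labial], so none of the listed features separates them. (They do differ in [sonorant], [round] and [dorsal], which are not among the given features.) Every other pair in the inventory differs on at least one listed feature.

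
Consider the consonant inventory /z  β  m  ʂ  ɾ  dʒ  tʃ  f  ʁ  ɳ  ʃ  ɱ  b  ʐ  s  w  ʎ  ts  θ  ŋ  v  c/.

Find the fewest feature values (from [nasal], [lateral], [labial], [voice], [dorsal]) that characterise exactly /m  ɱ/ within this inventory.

The class [+nasal], [+labial] has exactly /m, ɱ/ as its extension in this inventory. No smaller conjunction from the listed features achieves this: [+labial] alone would also admit /β, f, b, w, …/; [+nasal] alone would also admit /ɳ, ŋ/; and checking the remaining single features turns up none with this extension.

[+nasal, +labial]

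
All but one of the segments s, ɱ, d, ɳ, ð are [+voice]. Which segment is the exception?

s

/s/ is the voiceless alveolar fricative, which is [−voice]; the rest — /d, ð, ɳ, ɱ/ — are [+voice].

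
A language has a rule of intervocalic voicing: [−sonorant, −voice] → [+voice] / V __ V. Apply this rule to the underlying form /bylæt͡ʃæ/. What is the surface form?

[bylæd͡ʒæ]

/t͡ʃ/ satisfies [−sonorant, −voice] and sits in V __ V. The [+voice] counterpart of the voiceless postalveolar affricate is /d͡ʒ/. Other segments in /bylæt͡ʃæ/ either fail the structural description or are not in the environment, so the surface form is [bylæd͡ʒæ].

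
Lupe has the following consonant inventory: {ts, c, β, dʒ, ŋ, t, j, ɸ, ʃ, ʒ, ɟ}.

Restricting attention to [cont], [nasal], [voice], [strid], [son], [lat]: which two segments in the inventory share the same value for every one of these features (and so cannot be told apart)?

t, c

On the given features, /t/ and /c/ have an identical profile: [-continuant], [-nasal], [-voice], [-strident], [-sonorant], [-lateral]. No other two segments in the inventory coincide on all 6 features. (They do differ in [dorsal], which is not among the given features.)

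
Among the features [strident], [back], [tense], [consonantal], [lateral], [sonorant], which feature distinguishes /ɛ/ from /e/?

The two segments share [-strident], [-back], [-consonantal], [-lateral], [+sonorant]. The only feature from the list on which they differ: /ɛ/ is [-tense] while /e/ is [+tense].

[tense]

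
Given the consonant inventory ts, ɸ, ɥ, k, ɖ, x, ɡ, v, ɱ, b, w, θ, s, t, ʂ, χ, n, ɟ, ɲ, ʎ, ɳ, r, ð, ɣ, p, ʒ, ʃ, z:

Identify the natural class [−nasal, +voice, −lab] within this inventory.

Eliminate segments failing any feature: /ts, ɸ, k, x, θ, s, t, ʂ, χ, p, ʃ/ are [−voice]; /ɥ, v, b, w/ are [+labial]; /ɱ, n, ɲ, ɳ/ are [+nasal]. The remaining /ɖ, ɡ, ɟ, ʎ, r, ð, ɣ, ʒ, z/ satisfy [−nasal], [+voice], [−labial].

ɖ, ɡ, ɟ, ʎ, r, ð, ɣ, ʒ, z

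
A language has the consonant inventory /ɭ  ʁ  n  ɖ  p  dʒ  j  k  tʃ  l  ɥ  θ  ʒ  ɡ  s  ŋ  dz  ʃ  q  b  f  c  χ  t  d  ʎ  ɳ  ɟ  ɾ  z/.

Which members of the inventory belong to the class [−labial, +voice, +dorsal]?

ʁ, j, ɡ, ŋ, ʎ, ɟ

Eliminate segments failing any feature: /ɭ, n, ɖ, dʒ, l, ʒ, dz, d, ɳ, ɾ, z/ are [−dorsal]; /p, ɥ, b, f/ are [+labial]; /k, tʃ, θ, s, ʃ, q, c, χ, t/ are [−voice]. The remaining /ʁ, j, ɡ, ŋ, ʎ, ɟ/ satisfy [−labial], [+voice], [+dorsal].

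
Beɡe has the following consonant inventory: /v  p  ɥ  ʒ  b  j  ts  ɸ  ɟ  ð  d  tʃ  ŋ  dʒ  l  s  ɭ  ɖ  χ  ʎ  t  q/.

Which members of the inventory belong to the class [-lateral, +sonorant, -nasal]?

ɥ, j

First, the [-lateral] segments are /v, p, ɥ, ʒ, b, j, ts, ɸ, ɟ, ð, d, tʃ, ŋ, dʒ, s, ɖ, χ, t, q/.
Intersecting with [+sonorant] gives /ɥ, j, ŋ/.
Then [-nasal] leaves /ɥ, j/.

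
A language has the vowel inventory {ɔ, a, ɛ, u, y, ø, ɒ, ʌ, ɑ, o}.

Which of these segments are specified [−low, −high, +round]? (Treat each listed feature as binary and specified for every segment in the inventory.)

Checking each segment against [−low], [−high], [+round]: /ɔ/ (mid back rounded lax vowel), /ø/ (mid front rounded tense vowel), /o/ (mid back rounded tense vowel) satisfy every feature; every other segment in the inventory fails at least one.

ɔ, ø, o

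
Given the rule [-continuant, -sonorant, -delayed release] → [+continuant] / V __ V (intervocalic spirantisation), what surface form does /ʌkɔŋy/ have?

Only /k/ occurs between two vowels (/ʌ/ __ /ɔ/) and matches the structural description. It is a voiceless velar stop, so [-continuant, -sonorant, -delayed release] holds; changing it to [+continuant] with all other features held fixed yields /x/ (voiceless velar fricative). No other segment meets both the structural description and the environment, so the output is [ʌxɔŋy].

[ʌxɔŋy]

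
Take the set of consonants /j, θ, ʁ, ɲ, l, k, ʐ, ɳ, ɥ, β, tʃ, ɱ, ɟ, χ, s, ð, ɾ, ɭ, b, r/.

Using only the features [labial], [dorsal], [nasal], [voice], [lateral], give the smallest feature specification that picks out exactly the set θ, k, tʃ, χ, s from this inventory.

Every target segment is [−voice] and no other inventory member is, so one feature is enough.

[−voice]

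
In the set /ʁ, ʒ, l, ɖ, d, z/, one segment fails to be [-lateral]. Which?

/l/ is the alveolar lateral approximant, which is [+lateral]; the rest — /z, ʁ, ɖ, d, ʒ/ — are [-lateral].

l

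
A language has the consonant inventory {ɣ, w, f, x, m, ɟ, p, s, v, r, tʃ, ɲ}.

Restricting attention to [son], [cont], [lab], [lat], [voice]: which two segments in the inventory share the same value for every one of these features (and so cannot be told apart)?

x, s

Both /x/ and /s/ are [−sonorant], [+continuant], [−labial], [−lateral], [−voice]. Since the list omits [strident], [coronal] and [dorsal] — which do distinguish the voiceless velar fricative from the voiceless alveolar fricative — this pair collapses; all other pairs remain distinct.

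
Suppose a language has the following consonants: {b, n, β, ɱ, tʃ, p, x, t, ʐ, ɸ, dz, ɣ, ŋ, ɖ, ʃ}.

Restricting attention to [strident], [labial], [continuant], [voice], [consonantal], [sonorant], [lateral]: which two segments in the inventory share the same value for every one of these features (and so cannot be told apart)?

On the given features, /ŋ/ and /n/ have an identical profile: [−strident], [−labial], [−continuant], [+voice], [+consonantal], [+sonorant], [−lateral]. No other two segments in the inventory coincide on all 7 features. (They do differ in [coronal] and [dorsal], which are not among the given features.)

ŋ, n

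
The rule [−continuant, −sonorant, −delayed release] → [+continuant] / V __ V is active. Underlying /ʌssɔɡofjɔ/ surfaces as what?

The only segment in the rule's environment that also matches [−continuant, −sonorant, −delayed release] is /ɡ/. Applying [+continuant] turns the voiced velar stop into /ɣ/ (voiced velar fricative), giving [ʌssɔɣofjɔ].

[ʌssɔɣofjɔ]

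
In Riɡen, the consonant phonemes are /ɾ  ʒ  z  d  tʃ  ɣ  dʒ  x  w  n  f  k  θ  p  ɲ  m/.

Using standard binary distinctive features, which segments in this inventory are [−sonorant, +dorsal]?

The [−sonorant] segments are /ʒ, z, d, tʃ, ɣ, dʒ, x, f, k, θ, p/.
Within that set, [+dorsal] leaves /ɣ, x, k/.

ɣ, x, k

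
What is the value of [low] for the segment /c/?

[−low]

As the voiceless palatal stop, /c/ is [−low].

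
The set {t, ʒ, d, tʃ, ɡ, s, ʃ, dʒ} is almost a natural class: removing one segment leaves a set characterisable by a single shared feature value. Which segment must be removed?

/tʃ, d, dʒ, t, ʃ, ʒ, s/ are all [+coronal], but /ɡ/ (voiced velar stop) is [−coronal]. No other single segment can be removed to leave a set sharing one feature value that the removed segment lacks, so /ɡ/ is the odd one out.

ɡ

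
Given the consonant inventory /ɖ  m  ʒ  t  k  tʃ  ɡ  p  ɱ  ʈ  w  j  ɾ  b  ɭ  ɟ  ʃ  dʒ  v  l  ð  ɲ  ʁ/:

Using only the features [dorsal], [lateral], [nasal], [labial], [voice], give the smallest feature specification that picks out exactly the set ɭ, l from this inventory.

[+lateral]

Every target segment is [+lateral] and no other inventory member is, so one feature is enough.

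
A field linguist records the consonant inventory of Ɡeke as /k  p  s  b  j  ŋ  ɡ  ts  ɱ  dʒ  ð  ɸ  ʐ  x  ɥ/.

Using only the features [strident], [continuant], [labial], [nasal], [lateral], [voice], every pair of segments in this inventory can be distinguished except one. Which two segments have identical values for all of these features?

On the given features, /ð/ and /j/ have an identical profile: [−strident], [+continuant], [−labial], [−nasal], [−lateral], [+voice]. No other two segments in the inventory coincide on all 6 features. (They do differ in [sonorant] and [dorsal], which are not among the given features.)

ð, j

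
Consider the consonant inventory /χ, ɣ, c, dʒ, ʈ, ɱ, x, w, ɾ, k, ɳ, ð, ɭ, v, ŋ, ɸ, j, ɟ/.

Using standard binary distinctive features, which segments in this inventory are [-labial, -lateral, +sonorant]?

ɾ, ɳ, ŋ, j

Checking each segment against [-labial], [-lateral], [+sonorant]: /ɾ/ (alveolar tap), /ɳ/ (retroflex nasal), /ŋ/ (velar nasal), /j/ (palatal glide) satisfy every feature; every other segment in the inventory fails at least one.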